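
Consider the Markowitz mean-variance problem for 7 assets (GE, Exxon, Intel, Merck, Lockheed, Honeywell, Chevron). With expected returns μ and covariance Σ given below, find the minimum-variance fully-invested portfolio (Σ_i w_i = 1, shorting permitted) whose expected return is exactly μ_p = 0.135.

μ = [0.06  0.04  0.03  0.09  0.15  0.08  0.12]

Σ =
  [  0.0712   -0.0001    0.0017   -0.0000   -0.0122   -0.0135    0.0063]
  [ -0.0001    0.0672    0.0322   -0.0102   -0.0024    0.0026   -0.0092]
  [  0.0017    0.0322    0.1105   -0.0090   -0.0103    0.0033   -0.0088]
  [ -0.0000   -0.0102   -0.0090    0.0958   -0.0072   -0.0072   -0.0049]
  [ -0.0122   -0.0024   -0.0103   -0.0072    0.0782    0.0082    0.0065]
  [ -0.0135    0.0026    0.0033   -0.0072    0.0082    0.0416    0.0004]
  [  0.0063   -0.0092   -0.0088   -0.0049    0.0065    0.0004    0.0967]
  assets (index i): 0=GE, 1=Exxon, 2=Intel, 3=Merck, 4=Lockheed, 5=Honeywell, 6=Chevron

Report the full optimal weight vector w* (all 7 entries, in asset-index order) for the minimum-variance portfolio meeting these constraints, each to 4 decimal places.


x=Σ⁻¹μ = [1.4892  0.7966  0.3514  1.4328  2.0281  2.1656  1.1790]
y=Σ⁻¹𝟙 = [21.0541  14.8935  7.1213  16.5657  15.0406  29.1743  10.7423]
a=μᵀx=0.879646  b=𝟙ᵀx=9.442646  c=𝟙ᵀy=114.591793  D=ac−b²=11.636602
λ₁=(c·0.135−b)/D = (114.591793·0.135−9.442646)/11.636602 = 0.517956
λ₂=(a−b·0.135)/D = (0.879646−9.442646·0.135)/11.636602 = -0.033954
w* = 0.517956·x + -0.033954·y:
  w_0 = 0.517956·1.4892 + -0.033954·21.0541 = 0.0565  (GE)
  w_1 = 0.517956·0.7966 + -0.033954·14.8935 = -0.0931  (Exxon)
  w_2 = 0.517956·0.3514 + -0.033954·7.1213 = -0.0598  (Intel)
  w_3 = 0.517956·1.4328 + -0.033954·16.5657 = 0.1796  (Merck)
  w_4 = 0.517956·2.0281 + -0.033954·15.0406 = 0.5398  (Lockheed)
  w_5 = 0.517956·2.1656 + -0.033954·29.1743 = 0.1311  (Honeywell)
  w_6 = 0.517956·1.1790 + -0.033954·10.7423 = 0.2459  (Chevron)
Σw_i=1.0000  μᵀw=0.1350
σ²=wᵀΣw=λ₁·μ_p+λ₂ = 0.517956·0.135 + -0.033954 = 0.035970 ≈ 0.0360

0.0565  -0.0931  -0.0598  0.1796  0.5398  0.1311  0.2459


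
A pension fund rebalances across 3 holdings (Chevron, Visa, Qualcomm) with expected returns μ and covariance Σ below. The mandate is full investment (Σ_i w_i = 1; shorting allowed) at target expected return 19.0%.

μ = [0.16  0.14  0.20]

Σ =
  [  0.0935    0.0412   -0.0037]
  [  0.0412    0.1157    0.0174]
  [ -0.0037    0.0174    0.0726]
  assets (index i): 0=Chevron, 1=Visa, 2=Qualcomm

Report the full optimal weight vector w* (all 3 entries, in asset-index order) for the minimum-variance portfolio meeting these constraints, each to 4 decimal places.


u=Σ⁻¹μ = [1.7493  0.1654  2.8043]
v=Σ⁻¹𝟙 = [9.8676  3.0936  13.5355]
a=μᵀu=0.863913  b=𝟙ᵀu=4.719041  c=𝟙ᵀv=26.496824  D=ac−b²=0.621610
λ₁=(c·0.190−b)/D = (26.496824·0.190−4.719041)/0.621610 = 0.507321
λ₂=(a−b·0.190)/D = (0.863913−4.719041·0.190)/0.621610 = -0.052613
w* = 0.507321·u + -0.052613·v:
  w_0 = 0.507321·1.7493 + -0.052613·9.8676 = 0.3683  (Chevron)
  w_1 = 0.507321·0.1654 + -0.052613·3.0936 = -0.0789  (Visa)
  w_2 = 0.507321·2.8043 + -0.052613·13.5355 = 0.7106  (Qualcomm)
Σw_i=1.0000  μᵀw=0.1900
σ²=wᵀΣw=λ₁·μ_p+λ₂ = 0.507321·0.190 + -0.052613 = 0.043778 ≈ 0.0438

0.3683  -0.0789  0.7106


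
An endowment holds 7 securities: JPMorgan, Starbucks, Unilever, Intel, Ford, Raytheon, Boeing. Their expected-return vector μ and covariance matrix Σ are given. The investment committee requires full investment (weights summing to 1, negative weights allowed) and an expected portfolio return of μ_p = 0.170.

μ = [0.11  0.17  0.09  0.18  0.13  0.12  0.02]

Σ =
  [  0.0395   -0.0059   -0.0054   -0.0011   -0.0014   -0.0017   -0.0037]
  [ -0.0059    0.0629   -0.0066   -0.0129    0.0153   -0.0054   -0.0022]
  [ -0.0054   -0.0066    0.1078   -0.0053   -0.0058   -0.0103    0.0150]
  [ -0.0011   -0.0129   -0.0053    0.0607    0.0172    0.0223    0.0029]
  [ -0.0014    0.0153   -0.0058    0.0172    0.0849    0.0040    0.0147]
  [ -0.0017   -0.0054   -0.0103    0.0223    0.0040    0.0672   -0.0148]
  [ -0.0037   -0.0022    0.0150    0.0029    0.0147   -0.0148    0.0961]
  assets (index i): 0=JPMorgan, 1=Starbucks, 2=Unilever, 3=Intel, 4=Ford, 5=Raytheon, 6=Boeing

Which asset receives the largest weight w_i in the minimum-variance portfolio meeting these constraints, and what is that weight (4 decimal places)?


Intel (0.4091)

x=Σ⁻¹μ = [3.7816  4.0168  1.5382  3.4705  0.1595  1.3411  0.2830]
y=Σ⁻¹𝟙 = [33.2475  24.9253  13.3599  16.0050  2.6494  16.9222  11.8891]
a=μᵀx=2.049285  b=𝟙ᵀx=14.590677  c=𝟙ᵀy=118.998342  D=ac−b²=30.973663
λ₁=(c·0.170−b)/D = (118.998342·0.170−14.590677)/30.973663 = 0.182059
λ₂=(a−b·0.170)/D = (2.049285−14.590677·0.170)/30.973663 = -0.013919
w* = 0.182059·x + -0.013919·y:
  w_0 = 0.182059·3.7816 + -0.013919·33.2475 = 0.2257  (JPMorgan)
  w_1 = 0.182059·4.0168 + -0.013919·24.9253 = 0.3844  (Starbucks)
  w_2 = 0.182059·1.5382 + -0.013919·13.3599 = 0.0941  (Unilever)
  w_3 = 0.182059·3.4705 + -0.013919·16.0050 = 0.4091  (Intel)
  w_4 = 0.182059·0.1595 + -0.013919·2.6494 = -0.0078  (Ford)
  w_5 = 0.182059·1.3411 + -0.013919·16.9222 = 0.0086  (Raytheon)
  w_6 = 0.182059·0.2830 + -0.013919·11.8891 = -0.1140  (Boeing)
Σw_i=1.0000  μᵀw=0.1700
σ²=wᵀΣw=λ₁·μ_p+λ₂ = 0.182059·0.170 + -0.013919 = 0.017031 ≈ 0.0170


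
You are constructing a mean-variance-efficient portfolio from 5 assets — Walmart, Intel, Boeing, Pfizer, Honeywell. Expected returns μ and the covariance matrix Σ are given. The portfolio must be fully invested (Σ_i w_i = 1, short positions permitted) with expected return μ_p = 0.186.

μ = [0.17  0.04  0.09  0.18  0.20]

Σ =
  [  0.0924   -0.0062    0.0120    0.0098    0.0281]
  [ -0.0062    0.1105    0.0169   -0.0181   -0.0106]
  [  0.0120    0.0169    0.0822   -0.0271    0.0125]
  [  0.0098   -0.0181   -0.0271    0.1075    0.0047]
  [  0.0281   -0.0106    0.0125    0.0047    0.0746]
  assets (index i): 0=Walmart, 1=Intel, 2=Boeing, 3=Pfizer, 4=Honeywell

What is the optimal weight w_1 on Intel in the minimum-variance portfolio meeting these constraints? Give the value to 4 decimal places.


-0.0250

p=Σ⁻¹μ = [0.8914  0.7605  1.1107  1.9073  2.1470]
q=Σ⁻¹𝟙 = [5.5439  10.6431  11.9926  13.1754  9.9893]
a=μᵀp=1.054641  b=𝟙ᵀp=6.816958  c=𝟙ᵀq=51.344318  D=ac−b²=7.678889
λ₁=(c·0.186−b)/D = (51.344318·0.186−6.816958)/7.678889 = 0.355922
λ₂=(a−b·0.186)/D = (1.054641−6.816958·0.186)/7.678889 = -0.027779
w* = 0.355922·p + -0.027779·q:
  w_0 = 0.355922·0.8914 + -0.027779·5.5439 = 0.1633  (Walmart)
  w_1 = 0.355922·0.7605 + -0.027779·10.6431 = -0.0250  (Intel)
  w_2 = 0.355922·1.1107 + -0.027779·11.9926 = 0.0622  (Boeing)
  w_3 = 0.355922·1.9073 + -0.027779·13.1754 = 0.3129  (Pfizer)
  w_4 = 0.355922·2.1470 + -0.027779·9.9893 = 0.4867  (Honeywell)
Σw_i=1.0000  μᵀw=0.1860
σ²=wᵀΣw=λ₁·μ_p+λ₂ = 0.355922·0.186 + -0.027779 = 0.038422 ≈ 0.0384


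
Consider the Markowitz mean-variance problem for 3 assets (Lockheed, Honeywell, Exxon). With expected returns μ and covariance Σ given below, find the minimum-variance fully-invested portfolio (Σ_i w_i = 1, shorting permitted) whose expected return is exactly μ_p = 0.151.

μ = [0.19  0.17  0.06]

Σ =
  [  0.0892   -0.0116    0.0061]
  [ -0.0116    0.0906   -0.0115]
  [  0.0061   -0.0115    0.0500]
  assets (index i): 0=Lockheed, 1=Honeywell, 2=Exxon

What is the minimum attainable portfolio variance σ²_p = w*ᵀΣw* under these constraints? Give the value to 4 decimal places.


0.0244

u=Σ⁻¹μ = [2.3373  2.3607  1.4578]
v=Σ⁻¹𝟙 = [11.6942  15.3402  22.1015]
a=μᵀu=0.932880  b=𝟙ᵀu=6.155831  c=𝟙ᵀv=49.135979  D=ac−b²=7.943721
λ₁=(c·0.151−b)/D = (49.135979·0.151−6.155831)/7.943721 = 0.159082
λ₂=(a−b·0.151)/D = (0.932880−6.155831·0.151)/7.943721 = 0.000422
w* = 0.159082·u + 0.000422·v:
  w_0 = 0.159082·2.3373 + 0.000422·11.6942 = 0.3768  (Lockheed)
  w_1 = 0.159082·2.3607 + 0.000422·15.3402 = 0.3820  (Honeywell)
  w_2 = 0.159082·1.4578 + 0.000422·22.1015 = 0.2412  (Exxon)
Σw_i=1.0000  μᵀw=0.1510
σ²=wᵀΣw=λ₁·μ_p+λ₂ = 0.159082·0.151 + 0.000422 = 0.024443 ≈ 0.0244


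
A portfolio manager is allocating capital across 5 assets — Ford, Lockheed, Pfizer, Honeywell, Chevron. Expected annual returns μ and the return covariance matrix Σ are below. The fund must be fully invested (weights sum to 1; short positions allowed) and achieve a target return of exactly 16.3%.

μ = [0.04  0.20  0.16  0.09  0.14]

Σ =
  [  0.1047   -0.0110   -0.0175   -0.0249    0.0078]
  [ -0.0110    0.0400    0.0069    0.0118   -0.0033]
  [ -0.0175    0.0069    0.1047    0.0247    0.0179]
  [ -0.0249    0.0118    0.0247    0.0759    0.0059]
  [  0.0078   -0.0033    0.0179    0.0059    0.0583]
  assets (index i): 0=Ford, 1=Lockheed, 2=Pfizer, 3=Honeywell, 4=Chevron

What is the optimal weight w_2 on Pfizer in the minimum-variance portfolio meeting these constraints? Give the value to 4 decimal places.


g=Σ⁻¹μ = [0.9660  5.2322  0.9056  0.2182  2.2682]
h=Σ⁻¹𝟙 = [14.7932  26.0011  5.2979  11.1824  13.8869]
a=μᵀg=1.567155  b=𝟙ᵀg=9.590203  c=𝟙ᵀh=71.161591  D=ac−b²=19.549260
λ₁=(c·0.163−b)/D = (71.161591·0.163−9.590203)/19.549260 = 0.102773
λ₂=(a−b·0.163)/D = (1.567155−9.590203·0.163)/19.549260 = 0.000202
w* = 0.102773·g + 0.000202·h:
  w_0 = 0.102773·0.9660 + 0.000202·14.7932 = 0.1023  (Ford)
  w_1 = 0.102773·5.2322 + 0.000202·26.0011 = 0.5430  (Lockheed)
  w_2 = 0.102773·0.9056 + 0.000202·5.2979 = 0.0941  (Pfizer)
  w_3 = 0.102773·0.2182 + 0.000202·11.1824 = 0.0247  (Honeywell)
  w_4 = 0.102773·2.2682 + 0.000202·13.8869 = 0.2359  (Chevron)
Σw_i=1.0000  μᵀw=0.1630
σ²=wᵀΣw=λ₁·μ_p+λ₂ = 0.102773·0.163 + 0.000202 = 0.016954 ≈ 0.0170

0.0941


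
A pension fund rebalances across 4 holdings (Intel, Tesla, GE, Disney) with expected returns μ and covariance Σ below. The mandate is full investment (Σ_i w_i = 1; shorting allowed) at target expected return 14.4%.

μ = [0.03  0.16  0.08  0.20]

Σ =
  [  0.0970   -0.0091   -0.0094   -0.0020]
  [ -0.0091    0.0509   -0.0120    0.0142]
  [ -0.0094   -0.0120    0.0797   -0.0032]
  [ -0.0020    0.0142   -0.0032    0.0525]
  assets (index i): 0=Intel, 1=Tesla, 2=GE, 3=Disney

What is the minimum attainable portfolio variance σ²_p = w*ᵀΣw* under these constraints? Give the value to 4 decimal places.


x=Σ⁻¹μ = [0.7956  2.7843  1.6448  3.1870]
y=Σ⁻¹𝟙 = [14.4830  22.4480  18.2228  14.6384]
a=μᵀx=1.238340  b=𝟙ᵀx=8.411680  c=𝟙ᵀy=69.792220  D=ac−b²=15.670111
λ₁=(c·0.144−b)/D = (69.792220·0.144−8.411680)/15.670111 = 0.104556
λ₂=(a−b·0.144)/D = (1.238340−8.411680·0.144)/15.670111 = 0.001727
w* = 0.104556·x + 0.001727·y:
  w_0 = 0.104556·0.7956 + 0.001727·14.4830 = 0.1082  (Intel)
  w_1 = 0.104556·2.7843 + 0.001727·22.4480 = 0.3299  (Tesla)
  w_2 = 0.104556·1.6448 + 0.001727·18.2228 = 0.2034  (GE)
  w_3 = 0.104556·3.1870 + 0.001727·14.6384 = 0.3585  (Disney)
Σw_i=1.0000  μᵀw=0.1440
σ²=wᵀΣw=λ₁·μ_p+λ₂ = 0.104556·0.144 + 0.001727 = 0.016783 ≈ 0.0168

0.0168


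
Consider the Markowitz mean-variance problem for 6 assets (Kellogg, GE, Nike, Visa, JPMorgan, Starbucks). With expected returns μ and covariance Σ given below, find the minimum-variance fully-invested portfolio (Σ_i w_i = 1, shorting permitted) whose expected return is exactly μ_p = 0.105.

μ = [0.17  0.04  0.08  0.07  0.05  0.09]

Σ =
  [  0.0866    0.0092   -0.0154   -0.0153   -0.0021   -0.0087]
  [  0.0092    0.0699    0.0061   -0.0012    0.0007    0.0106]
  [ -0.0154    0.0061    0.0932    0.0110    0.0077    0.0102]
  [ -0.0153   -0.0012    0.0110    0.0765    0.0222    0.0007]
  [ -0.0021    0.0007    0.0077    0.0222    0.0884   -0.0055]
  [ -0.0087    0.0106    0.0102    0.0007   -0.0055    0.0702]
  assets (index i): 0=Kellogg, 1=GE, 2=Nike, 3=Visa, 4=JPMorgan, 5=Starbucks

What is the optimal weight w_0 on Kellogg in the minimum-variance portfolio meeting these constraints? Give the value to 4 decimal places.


0.3242

p=Σ⁻¹μ = [2.4989  -0.0466  0.9470  1.1651  0.3421  1.4764]
q=Σ⁻¹𝟙 = [15.9806  9.4146  9.0345  12.5030  8.5638  14.0375]
a=μᵀp=0.730236  b=𝟙ᵀp=6.382830  c=𝟙ᵀq=69.534068  D=ac−b²=10.035779
λ₁=(c·0.105−b)/D = (69.534068·0.105−6.382830)/10.035779 = 0.091497
λ₂=(a−b·0.105)/D = (0.730236−6.382830·0.105)/10.035779 = 0.005983
w* = 0.091497·p + 0.005983·q:
  w_0 = 0.091497·2.4989 + 0.005983·15.9806 = 0.3242  (Kellogg)
  w_1 = 0.091497·-0.0466 + 0.005983·9.4146 = 0.0521  (GE)
  w_2 = 0.091497·0.9470 + 0.005983·9.0345 = 0.1407  (Nike)
  w_3 = 0.091497·1.1651 + 0.005983·12.5030 = 0.1814  (Visa)
  w_4 = 0.091497·0.3421 + 0.005983·8.5638 = 0.0825  (JPMorgan)
  w_5 = 0.091497·1.4764 + 0.005983·14.0375 = 0.2191  (Starbucks)
Σw_i=1.0000  μᵀw=0.1050
σ²=wᵀΣw=λ₁·μ_p+λ₂ = 0.091497·0.105 + 0.005983 = 0.015590 ≈ 0.0156


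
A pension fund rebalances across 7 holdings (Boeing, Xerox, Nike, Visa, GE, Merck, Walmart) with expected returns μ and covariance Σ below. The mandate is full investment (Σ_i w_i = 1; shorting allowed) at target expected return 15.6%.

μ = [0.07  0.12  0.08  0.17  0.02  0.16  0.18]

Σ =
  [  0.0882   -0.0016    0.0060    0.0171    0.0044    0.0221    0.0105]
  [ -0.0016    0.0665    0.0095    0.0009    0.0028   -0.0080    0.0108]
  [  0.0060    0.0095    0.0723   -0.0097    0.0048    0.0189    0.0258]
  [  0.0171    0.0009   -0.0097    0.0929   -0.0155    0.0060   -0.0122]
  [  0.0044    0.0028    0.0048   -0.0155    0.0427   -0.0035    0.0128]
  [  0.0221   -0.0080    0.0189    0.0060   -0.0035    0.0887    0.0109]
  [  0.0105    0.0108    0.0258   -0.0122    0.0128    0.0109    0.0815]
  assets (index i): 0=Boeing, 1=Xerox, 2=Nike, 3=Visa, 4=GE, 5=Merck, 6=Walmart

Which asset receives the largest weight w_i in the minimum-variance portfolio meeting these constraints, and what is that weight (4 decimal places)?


p=Σ⁻¹μ = [-0.2822  1.6091  0.0069  2.1421  0.6988  1.6523  2.0194]
q=Σ⁻¹𝟙 = [3.9608  13.0657  8.1028  15.1010  26.1665  9.2115  4.3821]
a=μᵀp=1.179895  b=𝟙ᵀp=7.846490  c=𝟙ᵀq=79.990445  D=ac−b²=32.812910
λ₁=(c·0.156−b)/D = (79.990445·0.156−7.846490)/32.812910 = 0.141165
λ₂=(a−b·0.156)/D = (1.179895−7.846490·0.156)/32.812910 = -0.001346
w* = 0.141165·p + -0.001346·q:
  w_0 = 0.141165·-0.2822 + -0.001346·3.9608 = -0.0452  (Boeing)
  w_1 = 0.141165·1.6091 + -0.001346·13.0657 = 0.2096  (Xerox)
  w_2 = 0.141165·0.0069 + -0.001346·8.1028 = -0.0099  (Nike)
  w_3 = 0.141165·2.1421 + -0.001346·15.1010 = 0.2821  (Visa)
  w_4 = 0.141165·0.6988 + -0.001346·26.1665 = 0.0634  (GE)
  w_5 = 0.141165·1.6523 + -0.001346·9.2115 = 0.2209  (Merck)
  w_6 = 0.141165·2.0194 + -0.001346·4.3821 = 0.2792  (Walmart)
Σw_i=1.0000  μᵀw=0.1560
σ²=wᵀΣw=λ₁·μ_p+λ₂ = 0.141165·0.156 + -0.001346 = 0.020676 ≈ 0.0207

Visa (0.2821)


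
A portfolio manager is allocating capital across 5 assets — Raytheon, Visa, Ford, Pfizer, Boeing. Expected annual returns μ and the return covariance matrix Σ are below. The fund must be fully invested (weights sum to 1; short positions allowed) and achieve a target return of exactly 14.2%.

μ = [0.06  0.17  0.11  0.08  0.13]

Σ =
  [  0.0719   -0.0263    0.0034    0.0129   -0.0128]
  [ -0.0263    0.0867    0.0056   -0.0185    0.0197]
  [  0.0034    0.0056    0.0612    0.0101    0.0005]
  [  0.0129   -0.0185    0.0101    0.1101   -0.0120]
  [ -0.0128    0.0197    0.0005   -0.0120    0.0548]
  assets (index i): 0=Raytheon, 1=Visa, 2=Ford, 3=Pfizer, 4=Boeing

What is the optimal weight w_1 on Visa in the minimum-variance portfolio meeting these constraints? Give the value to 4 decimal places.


x=Σ⁻¹μ = [1.7642  2.1166  1.3229  0.9972  2.2297]
y=Σ⁻¹𝟙 = [20.3894  14.6026  12.0231  10.2120  19.8877]
a=μᵀx=0.980845  b=𝟙ᵀx=8.430715  c=𝟙ᵀy=77.114858  D=ac−b²=4.560773
λ₁=(c·0.142−b)/D = (77.114858·0.142−8.430715)/4.560773 = 0.552449
λ₂=(a−b·0.142)/D = (0.980845−8.430715·0.142)/4.560773 = -0.047430
w* = 0.552449·x + -0.047430·y:
  w_0 = 0.552449·1.7642 + -0.047430·20.3894 = 0.0076  (Raytheon)
  w_1 = 0.552449·2.1166 + -0.047430·14.6026 = 0.4767  (Visa)
  w_2 = 0.552449·1.3229 + -0.047430·12.0231 = 0.1606  (Ford)
  w_3 = 0.552449·0.9972 + -0.047430·10.2120 = 0.0666  (Pfizer)
  w_4 = 0.552449·2.2297 + -0.047430·19.8877 = 0.2885  (Boeing)
Σw_i=1.0000  μᵀw=0.1420
σ²=wᵀΣw=λ₁·μ_p+λ₂ = 0.552449·0.142 + -0.047430 = 0.031018 ≈ 0.0310

0.4767


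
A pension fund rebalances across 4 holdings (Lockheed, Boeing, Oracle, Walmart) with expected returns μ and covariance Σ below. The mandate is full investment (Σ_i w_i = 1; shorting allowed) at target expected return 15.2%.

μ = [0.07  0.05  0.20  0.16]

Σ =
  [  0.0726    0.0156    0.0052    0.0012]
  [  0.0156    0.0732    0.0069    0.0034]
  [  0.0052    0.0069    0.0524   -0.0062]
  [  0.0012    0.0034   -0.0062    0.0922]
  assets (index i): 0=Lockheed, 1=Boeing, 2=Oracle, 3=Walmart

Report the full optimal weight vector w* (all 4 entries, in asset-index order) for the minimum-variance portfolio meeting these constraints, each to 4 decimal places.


p=Σ⁻¹μ = [0.6287  0.0815  3.9793  1.9918]
q=Σ⁻¹𝟙 = [10.2982  9.2102  18.2214  11.5976]
a=μᵀp=1.162635  b=𝟙ᵀp=6.681296  c=𝟙ᵀq=49.327517  D=ac−b²=12.710164
λ₁=(c·0.152−b)/D = (49.327517·0.152−6.681296)/12.710164 = 0.064239
λ₂=(a−b·0.152)/D = (1.162635−6.681296·0.152)/12.710164 = 0.011572
w* = 0.064239·p + 0.011572·q:
  w_0 = 0.064239·0.6287 + 0.011572·10.2982 = 0.1596  (Lockheed)
  w_1 = 0.064239·0.0815 + 0.011572·9.2102 = 0.1118  (Boeing)
  w_2 = 0.064239·3.9793 + 0.011572·18.2214 = 0.4665  (Oracle)
  w_3 = 0.064239·1.9918 + 0.011572·11.5976 = 0.2622  (Walmart)
Σw_i=1.0000  μᵀw=0.1520
σ²=wᵀΣw=λ₁·μ_p+λ₂ = 0.064239·0.152 + 0.011572 = 0.021336 ≈ 0.0213

0.1596  0.1118  0.4665  0.2622


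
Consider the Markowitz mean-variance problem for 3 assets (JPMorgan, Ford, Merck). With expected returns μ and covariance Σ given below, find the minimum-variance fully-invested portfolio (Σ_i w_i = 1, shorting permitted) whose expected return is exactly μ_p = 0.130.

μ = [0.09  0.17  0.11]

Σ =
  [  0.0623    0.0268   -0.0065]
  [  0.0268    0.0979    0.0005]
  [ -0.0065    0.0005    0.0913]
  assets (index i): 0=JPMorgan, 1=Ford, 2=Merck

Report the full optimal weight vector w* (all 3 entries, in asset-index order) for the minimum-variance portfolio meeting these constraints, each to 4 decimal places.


0.2434  0.4145  0.3421

u=Σ⁻¹μ = [0.9434  1.4718  1.2639]
v=Σ⁻¹𝟙 = [14.6578  6.1408  11.9628]
a=μᵀu=0.474135  b=𝟙ᵀu=3.679059  c=𝟙ᵀv=32.761508  D=ac−b²=1.997894
λ₁=(c·0.130−b)/D = (32.761508·0.130−3.679059)/1.997894 = 0.290274
λ₂=(a−b·0.130)/D = (0.474135−3.679059·0.130)/1.997894 = -0.002074
w* = 0.290274·u + -0.002074·v:
  w_0 = 0.290274·0.9434 + -0.002074·14.6578 = 0.2434  (JPMorgan)
  w_1 = 0.290274·1.4718 + -0.002074·6.1408 = 0.4145  (Ford)
  w_2 = 0.290274·1.2639 + -0.002074·11.9628 = 0.3421  (Merck)
Σw_i=1.0000  μᵀw=0.1300
σ²=wᵀΣw=λ₁·μ_p+λ₂ = 0.290274·0.130 + -0.002074 = 0.035662 ≈ 0.0357


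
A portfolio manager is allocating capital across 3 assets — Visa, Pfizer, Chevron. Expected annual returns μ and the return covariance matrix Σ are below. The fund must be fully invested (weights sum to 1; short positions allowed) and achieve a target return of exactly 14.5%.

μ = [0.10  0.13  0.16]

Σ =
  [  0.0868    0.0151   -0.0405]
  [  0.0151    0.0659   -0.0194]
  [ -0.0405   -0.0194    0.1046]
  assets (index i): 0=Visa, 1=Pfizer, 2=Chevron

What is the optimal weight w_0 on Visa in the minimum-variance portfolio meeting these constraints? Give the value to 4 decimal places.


0.0424

u=Σ⁻¹μ = [2.0301  2.3157  2.7451]
v=Σ⁻¹𝟙 = [17.7050  16.8713  19.5445]
a=μᵀu=0.943268  b=𝟙ᵀu=7.090893  c=𝟙ᵀv=54.120834  D=ac−b²=0.769671
λ₁=(c·0.145−b)/D = (54.120834·0.145−7.090893)/0.769671 = 0.983054
λ₂=(a−b·0.145)/D = (0.943268−7.090893·0.145)/0.769671 = -0.110322
w* = 0.983054·u + -0.110322·v:
  w_0 = 0.983054·2.0301 + -0.110322·17.7050 = 0.0424  (Visa)
  w_1 = 0.983054·2.3157 + -0.110322·16.8713 = 0.4151  (Pfizer)
  w_2 = 0.983054·2.7451 + -0.110322·19.5445 = 0.5424  (Chevron)
Σw_i=1.0000  μᵀw=0.1450
σ²=wᵀΣw=λ₁·μ_p+λ₂ = 0.983054·0.145 + -0.110322 = 0.032221 ≈ 0.0322


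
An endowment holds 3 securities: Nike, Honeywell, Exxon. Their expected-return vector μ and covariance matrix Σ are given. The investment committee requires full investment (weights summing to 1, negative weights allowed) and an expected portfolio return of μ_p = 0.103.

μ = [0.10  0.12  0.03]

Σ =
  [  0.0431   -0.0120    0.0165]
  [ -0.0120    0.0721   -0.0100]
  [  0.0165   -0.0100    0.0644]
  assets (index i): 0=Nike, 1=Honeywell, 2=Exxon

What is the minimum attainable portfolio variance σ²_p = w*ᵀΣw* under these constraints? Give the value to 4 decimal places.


u=Σ⁻¹μ = [2.8979  2.1547  0.0579]
v=Σ⁻¹𝟙 = [23.8858  19.5715  12.4472]
a=μᵀu=0.550096  b=𝟙ᵀu=5.110572  c=𝟙ᵀv=55.904455  D=ac−b²=4.634846
λ₁=(c·0.103−b)/D = (55.904455·0.103−5.110572)/4.634846 = 0.139721
λ₂=(a−b·0.103)/D = (0.550096−5.110572·0.103)/4.634846 = 0.005115
w* = 0.139721·u + 0.005115·v:
  w_0 = 0.139721·2.8979 + 0.005115·23.8858 = 0.5271  (Nike)
  w_1 = 0.139721·2.1547 + 0.005115·19.5715 = 0.4012  (Honeywell)
  w_2 = 0.139721·0.0579 + 0.005115·12.4472 = 0.0718  (Exxon)
Σw_i=1.0000  μᵀw=0.1030
σ²=wᵀΣw=λ₁·μ_p+λ₂ = 0.139721·0.103 + 0.005115 = 0.019506 ≈ 0.0195

0.0195


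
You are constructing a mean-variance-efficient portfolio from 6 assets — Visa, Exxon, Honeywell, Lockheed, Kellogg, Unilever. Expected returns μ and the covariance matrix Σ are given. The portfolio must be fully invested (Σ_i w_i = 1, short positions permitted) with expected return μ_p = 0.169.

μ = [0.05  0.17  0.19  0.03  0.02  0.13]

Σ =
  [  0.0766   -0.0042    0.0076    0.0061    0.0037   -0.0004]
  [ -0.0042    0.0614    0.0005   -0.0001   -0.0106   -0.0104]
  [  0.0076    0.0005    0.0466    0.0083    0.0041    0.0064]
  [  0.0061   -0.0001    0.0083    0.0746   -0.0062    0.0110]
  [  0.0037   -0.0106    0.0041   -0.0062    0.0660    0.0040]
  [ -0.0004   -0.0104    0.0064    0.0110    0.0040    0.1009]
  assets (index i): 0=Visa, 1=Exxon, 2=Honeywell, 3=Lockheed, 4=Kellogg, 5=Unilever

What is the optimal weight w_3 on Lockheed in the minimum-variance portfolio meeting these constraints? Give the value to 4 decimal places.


g=Σ⁻¹μ = [0.4497  3.0758  3.7830  -0.2180  0.4331  1.3739]
h=Σ⁻¹𝟙 = [11.1125  21.5595  14.6318  10.9757  17.5462  9.3568]
a=μᵀg=1.444854  b=𝟙ᵀg=8.897374  c=𝟙ᵀh=85.182532  D=ac−b²=43.913082
λ₁=(c·0.169−b)/D = (85.182532·0.169−8.897374)/43.913082 = 0.125213
λ₂=(a−b·0.169)/D = (1.444854−8.897374·0.169)/43.913082 = -0.001339
w* = 0.125213·g + -0.001339·h:
  w_0 = 0.125213·0.4497 + -0.001339·11.1125 = 0.0414  (Visa)
  w_1 = 0.125213·3.0758 + -0.001339·21.5595 = 0.3563  (Exxon)
  w_2 = 0.125213·3.7830 + -0.001339·14.6318 = 0.4541  (Honeywell)
  w_3 = 0.125213·-0.2180 + -0.001339·10.9757 = -0.0420  (Lockheed)
  w_4 = 0.125213·0.4331 + -0.001339·17.5462 = 0.0307  (Kellogg)
  w_5 = 0.125213·1.3739 + -0.001339·9.3568 = 0.1595  (Unilever)
Σw_i=1.0000  μᵀw=0.1690
σ²=wᵀΣw=λ₁·μ_p+λ₂ = 0.125213·0.169 + -0.001339 = 0.019822 ≈ 0.0198

-0.0420


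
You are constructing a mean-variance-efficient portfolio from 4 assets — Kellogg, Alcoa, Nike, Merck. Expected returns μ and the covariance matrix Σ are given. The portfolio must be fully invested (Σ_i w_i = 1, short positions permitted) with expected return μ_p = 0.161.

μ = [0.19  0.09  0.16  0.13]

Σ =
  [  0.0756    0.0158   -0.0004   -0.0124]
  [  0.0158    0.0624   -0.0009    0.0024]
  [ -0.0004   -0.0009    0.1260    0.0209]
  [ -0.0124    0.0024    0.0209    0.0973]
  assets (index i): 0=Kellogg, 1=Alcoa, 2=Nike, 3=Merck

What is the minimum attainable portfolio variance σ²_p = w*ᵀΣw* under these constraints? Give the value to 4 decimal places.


0.0285

p=Σ⁻¹μ = [2.5965  0.7452  1.0473  1.4236]
q=Σ⁻¹𝟙 = [12.2918  12.6145  6.3800  10.1624]
a=μᵀp=0.913045  b=𝟙ᵀp=5.812643  c=𝟙ᵀq=41.448592  D=ac−b²=4.057627
λ₁=(c·0.161−b)/D = (41.448592·0.161−5.812643)/4.057627 = 0.212089
λ₂=(a−b·0.161)/D = (0.913045−5.812643·0.161)/4.057627 = -0.005617
w* = 0.212089·p + -0.005617·q:
  w_0 = 0.212089·2.5965 + -0.005617·12.2918 = 0.4817  (Kellogg)
  w_1 = 0.212089·0.7452 + -0.005617·12.6145 = 0.0872  (Alcoa)
  w_2 = 0.212089·1.0473 + -0.005617·6.3800 = 0.1863  (Nike)
  w_3 = 0.212089·1.4236 + -0.005617·10.1624 = 0.2449  (Merck)
Σw_i=1.0000  μᵀw=0.1610
σ²=wᵀΣw=λ₁·μ_p+λ₂ = 0.212089·0.161 + -0.005617 = 0.028530 ≈ 0.0285


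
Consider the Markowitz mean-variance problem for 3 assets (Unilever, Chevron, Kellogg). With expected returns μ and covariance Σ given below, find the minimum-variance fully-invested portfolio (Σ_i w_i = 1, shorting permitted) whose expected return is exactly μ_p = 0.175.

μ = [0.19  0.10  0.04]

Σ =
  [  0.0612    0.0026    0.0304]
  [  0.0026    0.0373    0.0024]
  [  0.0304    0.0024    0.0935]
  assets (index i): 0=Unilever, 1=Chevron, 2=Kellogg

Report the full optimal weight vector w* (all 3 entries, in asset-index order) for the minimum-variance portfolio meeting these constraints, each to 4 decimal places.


g=Σ⁻¹μ = [3.3607  2.4936  -0.7289]
h=Σ⁻¹𝟙 = [12.2446  25.5664  6.0578]
a=μᵀg=0.858737  b=𝟙ᵀg=5.125425  c=𝟙ᵀh=43.868776  D=ac−b²=11.401774
λ₁=(c·0.175−b)/D = (43.868776·0.175−5.125425)/11.401774 = 0.223791
λ₂=(a−b·0.175)/D = (0.858737−5.125425·0.175)/11.401774 = -0.003351
w* = 0.223791·g + -0.003351·h:
  w_0 = 0.223791·3.3607 + -0.003351·12.2446 = 0.7111  (Unilever)
  w_1 = 0.223791·2.4936 + -0.003351·25.5664 = 0.4724  (Chevron)
  w_2 = 0.223791·-0.7289 + -0.003351·6.0578 = -0.1834  (Kellogg)
Σw_i=1.0000  μᵀw=0.1750
σ²=wᵀΣw=λ₁·μ_p+λ₂ = 0.223791·0.175 + -0.003351 = 0.035812 ≈ 0.0358

0.7111  0.4724  -0.1834


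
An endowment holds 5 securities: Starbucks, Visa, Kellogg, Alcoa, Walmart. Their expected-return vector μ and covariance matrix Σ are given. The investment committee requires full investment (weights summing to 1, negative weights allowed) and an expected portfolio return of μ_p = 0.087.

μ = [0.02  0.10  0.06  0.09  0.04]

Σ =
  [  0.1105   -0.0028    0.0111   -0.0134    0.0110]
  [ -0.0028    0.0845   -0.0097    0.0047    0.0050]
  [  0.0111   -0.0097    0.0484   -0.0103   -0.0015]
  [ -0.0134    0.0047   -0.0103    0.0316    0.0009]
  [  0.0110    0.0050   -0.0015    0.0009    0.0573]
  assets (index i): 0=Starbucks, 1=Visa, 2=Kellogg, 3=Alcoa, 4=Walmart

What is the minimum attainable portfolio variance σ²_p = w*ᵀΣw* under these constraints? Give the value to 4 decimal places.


u=Σ⁻¹μ = [0.3686  1.2176  2.1631  3.5135  0.5225]
v=Σ⁻¹𝟙 = [10.1400  12.3901  30.5583  43.6490  14.5386]
a=μᵀu=0.596030  b=𝟙ᵀu=7.785264  c=𝟙ᵀv=111.276017  D=ac−b²=5.713466
λ₁=(c·0.087−b)/D = (111.276017·0.087−7.785264)/5.713466 = 0.331804
λ₂=(a−b·0.087)/D = (0.596030−7.785264·0.087)/5.713466 = -0.014228
w* = 0.331804·u + -0.014228·v:
  w_0 = 0.331804·0.3686 + -0.014228·10.1400 = -0.0220  (Starbucks)
  w_1 = 0.331804·1.2176 + -0.014228·12.3901 = 0.2277  (Visa)
  w_2 = 0.331804·2.1631 + -0.014228·30.5583 = 0.2829  (Kellogg)
  w_3 = 0.331804·3.5135 + -0.014228·43.6490 = 0.5448  (Alcoa)
  w_4 = 0.331804·0.5225 + -0.014228·14.5386 = -0.0335  (Walmart)
Σw_i=1.0000  μᵀw=0.0870
σ²=wᵀΣw=λ₁·μ_p+λ₂ = 0.331804·0.087 + -0.014228 = 0.014639 ≈ 0.0146

0.0146


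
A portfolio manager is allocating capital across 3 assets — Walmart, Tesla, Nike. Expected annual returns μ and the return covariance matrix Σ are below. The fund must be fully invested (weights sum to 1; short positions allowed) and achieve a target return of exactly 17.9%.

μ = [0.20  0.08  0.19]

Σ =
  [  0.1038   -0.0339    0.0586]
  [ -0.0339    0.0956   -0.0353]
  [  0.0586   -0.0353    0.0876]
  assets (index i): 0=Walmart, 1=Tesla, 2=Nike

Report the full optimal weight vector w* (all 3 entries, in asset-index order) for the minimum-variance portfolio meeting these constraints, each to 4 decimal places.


0.4256  0.1387  0.4357

u=Σ⁻¹μ = [1.4643  2.1091  2.0393]
v=Σ⁻¹𝟙 = [8.0315  18.2559  13.3994]
a=μᵀu=0.849052  b=𝟙ᵀu=5.612664  c=𝟙ᵀv=39.686851  D=ac−b²=2.194192
λ₁=(c·0.179−b)/D = (39.686851·0.179−5.612664)/2.194192 = 0.679650
λ₂=(a−b·0.179)/D = (0.849052−5.612664·0.179)/2.194192 = -0.070921
w* = 0.679650·u + -0.070921·v:
  w_0 = 0.679650·1.4643 + -0.070921·8.0315 = 0.4256  (Walmart)
  w_1 = 0.679650·2.1091 + -0.070921·18.2559 = 0.1387  (Tesla)
  w_2 = 0.679650·2.0393 + -0.070921·13.3994 = 0.4357  (Nike)
Σw_i=1.0000  μᵀw=0.1790
σ²=wᵀΣw=λ₁·μ_p+λ₂ = 0.679650·0.179 + -0.070921 = 0.050736 ≈ 0.0507


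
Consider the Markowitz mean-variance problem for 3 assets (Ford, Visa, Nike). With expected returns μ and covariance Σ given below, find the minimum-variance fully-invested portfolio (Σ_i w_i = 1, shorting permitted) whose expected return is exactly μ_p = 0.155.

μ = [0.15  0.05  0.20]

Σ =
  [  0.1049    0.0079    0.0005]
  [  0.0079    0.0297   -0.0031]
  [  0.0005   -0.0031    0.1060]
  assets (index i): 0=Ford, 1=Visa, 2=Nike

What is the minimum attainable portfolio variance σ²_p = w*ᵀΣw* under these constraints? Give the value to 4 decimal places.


g=Σ⁻¹μ = [1.3050  1.5374  1.9256]
h=Σ⁻¹𝟙 = [7.0067  32.8879  10.3627]
a=μᵀg=0.657735  b=𝟙ᵀg=4.767949  c=𝟙ᵀh=50.257367  D=ac−b²=10.322678
λ₁=(c·0.155−b)/D = (50.257367·0.155−4.767949)/10.322678 = 0.292748
λ₂=(a−b·0.155)/D = (0.657735−4.767949·0.155)/10.322678 = -0.007876
w* = 0.292748·g + -0.007876·h:
  w_0 = 0.292748·1.3050 + -0.007876·7.0067 = 0.3268  (Ford)
  w_1 = 0.292748·1.5374 + -0.007876·32.8879 = 0.1911  (Visa)
  w_2 = 0.292748·1.9256 + -0.007876·10.3627 = 0.4821  (Nike)
Σw_i=1.0000  μᵀw=0.1550
σ²=wᵀΣw=λ₁·μ_p+λ₂ = 0.292748·0.155 + -0.007876 = 0.037500 ≈ 0.0375

0.0375


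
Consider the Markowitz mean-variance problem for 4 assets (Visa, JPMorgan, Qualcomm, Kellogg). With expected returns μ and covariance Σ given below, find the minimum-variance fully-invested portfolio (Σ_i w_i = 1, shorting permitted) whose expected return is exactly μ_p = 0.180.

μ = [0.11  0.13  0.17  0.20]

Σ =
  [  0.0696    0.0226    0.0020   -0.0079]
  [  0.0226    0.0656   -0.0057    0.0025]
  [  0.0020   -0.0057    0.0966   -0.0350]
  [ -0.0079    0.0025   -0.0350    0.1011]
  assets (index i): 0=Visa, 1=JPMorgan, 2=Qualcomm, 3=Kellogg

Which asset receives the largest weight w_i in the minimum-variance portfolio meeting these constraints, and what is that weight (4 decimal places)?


p=Σ⁻¹μ = [1.2997  1.6729  2.9388  3.0558]
q=Σ⁻¹𝟙 = [11.8435  11.9953  16.7239  16.3097]
a=μᵀp=1.471198  b=𝟙ᵀp=8.967164  c=𝟙ᵀq=56.872306  D=ac−b²=3.260416
λ₁=(c·0.180−b)/D = (56.872306·0.180−8.967164)/3.260416 = 0.389475
λ₂=(a−b·0.180)/D = (1.471198−8.967164·0.180)/3.260416 = -0.043826
w* = 0.389475·p + -0.043826·q:
  w_0 = 0.389475·1.2997 + -0.043826·11.8435 = -0.0129  (Visa)
  w_1 = 0.389475·1.6729 + -0.043826·11.9953 = 0.1258  (JPMorgan)
  w_2 = 0.389475·2.9388 + -0.043826·16.7239 = 0.4117  (Qualcomm)
  w_3 = 0.389475·3.0558 + -0.043826·16.3097 = 0.4754  (Kellogg)
Σw_i=1.0000  μᵀw=0.1800
σ²=wᵀΣw=λ₁·μ_p+λ₂ = 0.389475·0.180 + -0.043826 = 0.026279 ≈ 0.0263

Kellogg (0.4754)


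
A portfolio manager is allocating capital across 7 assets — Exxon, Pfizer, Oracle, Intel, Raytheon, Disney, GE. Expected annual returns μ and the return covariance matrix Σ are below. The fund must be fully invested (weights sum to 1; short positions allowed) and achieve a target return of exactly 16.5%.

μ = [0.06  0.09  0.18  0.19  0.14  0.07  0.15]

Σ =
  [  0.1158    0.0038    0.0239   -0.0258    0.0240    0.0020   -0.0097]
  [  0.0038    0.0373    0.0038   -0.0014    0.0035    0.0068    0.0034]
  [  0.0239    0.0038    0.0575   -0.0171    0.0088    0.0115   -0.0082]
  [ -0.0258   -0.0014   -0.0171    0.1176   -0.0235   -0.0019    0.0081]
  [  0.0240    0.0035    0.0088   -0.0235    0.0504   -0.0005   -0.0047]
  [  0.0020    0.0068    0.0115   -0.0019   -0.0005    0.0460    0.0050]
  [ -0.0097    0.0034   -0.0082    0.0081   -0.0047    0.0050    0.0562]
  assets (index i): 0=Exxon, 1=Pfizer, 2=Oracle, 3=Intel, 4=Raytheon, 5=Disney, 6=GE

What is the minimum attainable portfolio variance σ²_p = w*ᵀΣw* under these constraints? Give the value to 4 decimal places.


x=Σ⁻¹μ = [-0.2200  1.5032  3.7412  2.6546  3.6435  0.1980  2.9905]
y=Σ⁻¹𝟙 = [4.9566  19.0570  15.0328  15.4929  22.5832  13.8650  18.1117]
a=μᵀx=2.272407  b=𝟙ᵀx=14.511038  c=𝟙ᵀy=109.099253  D=ac−b²=37.347731
λ₁=(c·0.165−b)/D = (109.099253·0.165−14.511038)/37.347731 = 0.093455
λ₂=(a−b·0.165)/D = (2.272407−14.511038·0.165)/37.347731 = -0.003264
w* = 0.093455·x + -0.003264·y:
  w_0 = 0.093455·-0.2200 + -0.003264·4.9566 = -0.0367  (Exxon)
  w_1 = 0.093455·1.5032 + -0.003264·19.0570 = 0.0783  (Pfizer)
  w_2 = 0.093455·3.7412 + -0.003264·15.0328 = 0.3006  (Oracle)
  w_3 = 0.093455·2.6546 + -0.003264·15.4929 = 0.1975  (Intel)
  w_4 = 0.093455·3.6435 + -0.003264·22.5832 = 0.2668  (Raytheon)
  w_5 = 0.093455·0.1980 + -0.003264·13.8650 = -0.0268  (Disney)
  w_6 = 0.093455·2.9905 + -0.003264·18.1117 = 0.2204  (GE)
Σw_i=1.0000  μᵀw=0.1650
σ²=wᵀΣw=λ₁·μ_p+λ₂ = 0.093455·0.165 + -0.003264 = 0.012156 ≈ 0.0122

0.0122


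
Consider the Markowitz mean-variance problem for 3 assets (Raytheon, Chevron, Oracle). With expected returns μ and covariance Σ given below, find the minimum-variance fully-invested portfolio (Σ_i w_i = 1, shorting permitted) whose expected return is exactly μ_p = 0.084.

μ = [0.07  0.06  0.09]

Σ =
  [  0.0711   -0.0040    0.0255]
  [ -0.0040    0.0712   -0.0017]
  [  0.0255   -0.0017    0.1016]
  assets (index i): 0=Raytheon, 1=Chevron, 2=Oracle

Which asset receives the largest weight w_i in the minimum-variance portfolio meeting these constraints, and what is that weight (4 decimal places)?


u=Σ⁻¹μ = [0.7827  0.9035  0.7045]
v=Σ⁻¹𝟙 = [12.4001  14.9082  6.9797]
a=μᵀu=0.172403  b=𝟙ᵀu=2.390679  c=𝟙ᵀv=34.288099  D=ac−b²=0.196013
λ₁=(c·0.084−b)/D = (34.288099·0.084−2.390679)/0.196013 = 2.497385
λ₂=(a−b·0.084)/D = (0.172403−2.390679·0.084)/0.196013 = -0.144961
w* = 2.497385·u + -0.144961·v:
  w_0 = 2.497385·0.7827 + -0.144961·12.4001 = 0.1571  (Raytheon)
  w_1 = 2.497385·0.9035 + -0.144961·14.9082 = 0.0952  (Chevron)
  w_2 = 2.497385·0.7045 + -0.144961·6.9797 = 0.7476  (Oracle)
Σw_i=1.0000  μᵀw=0.0840
σ²=wᵀΣw=λ₁·μ_p+λ₂ = 2.497385·0.084 + -0.144961 = 0.064819 ≈ 0.0648

Oracle (0.7476)


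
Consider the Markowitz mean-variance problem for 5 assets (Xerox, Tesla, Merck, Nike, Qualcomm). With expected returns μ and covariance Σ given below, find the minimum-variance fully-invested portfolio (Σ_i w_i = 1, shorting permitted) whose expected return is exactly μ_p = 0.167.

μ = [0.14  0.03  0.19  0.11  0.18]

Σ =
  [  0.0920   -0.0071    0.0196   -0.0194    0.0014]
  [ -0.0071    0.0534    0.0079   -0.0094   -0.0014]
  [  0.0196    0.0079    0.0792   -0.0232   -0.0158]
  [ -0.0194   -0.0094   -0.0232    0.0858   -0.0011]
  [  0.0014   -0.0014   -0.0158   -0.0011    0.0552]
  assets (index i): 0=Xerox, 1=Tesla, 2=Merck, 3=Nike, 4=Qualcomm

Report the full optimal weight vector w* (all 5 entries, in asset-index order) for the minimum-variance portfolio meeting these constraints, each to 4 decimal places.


p=Σ⁻¹μ = [1.3081  0.7854  3.6579  2.7087  4.3486]
q=Σ⁻¹𝟙 = [12.9844  22.2762  18.5488  22.3560  24.1064]
a=μᵀp=1.982400  b=𝟙ᵀp=12.808665  c=𝟙ᵀq=100.271653  D=ac−b²=34.716640
λ₁=(c·0.167−b)/D = (100.271653·0.167−12.808665)/34.716640 = 0.113395
λ₂=(a−b·0.167)/D = (1.982400−12.808665·0.167)/34.716640 = -0.004512
w* = 0.113395·p + -0.004512·q:
  w_0 = 0.113395·1.3081 + -0.004512·12.9844 = 0.0897  (Xerox)
  w_1 = 0.113395·0.7854 + -0.004512·22.2762 = -0.0115  (Tesla)
  w_2 = 0.113395·3.6579 + -0.004512·18.5488 = 0.3311  (Merck)
  w_3 = 0.113395·2.7087 + -0.004512·22.3560 = 0.2063  (Nike)
  w_4 = 0.113395·4.3486 + -0.004512·24.1064 = 0.3843  (Qualcomm)
Σw_i=1.0000  μᵀw=0.1670
σ²=wᵀΣw=λ₁·μ_p+λ₂ = 0.113395·0.167 + -0.004512 = 0.014425 ≈ 0.0144

0.0897  -0.0115  0.3311  0.2063  0.3843


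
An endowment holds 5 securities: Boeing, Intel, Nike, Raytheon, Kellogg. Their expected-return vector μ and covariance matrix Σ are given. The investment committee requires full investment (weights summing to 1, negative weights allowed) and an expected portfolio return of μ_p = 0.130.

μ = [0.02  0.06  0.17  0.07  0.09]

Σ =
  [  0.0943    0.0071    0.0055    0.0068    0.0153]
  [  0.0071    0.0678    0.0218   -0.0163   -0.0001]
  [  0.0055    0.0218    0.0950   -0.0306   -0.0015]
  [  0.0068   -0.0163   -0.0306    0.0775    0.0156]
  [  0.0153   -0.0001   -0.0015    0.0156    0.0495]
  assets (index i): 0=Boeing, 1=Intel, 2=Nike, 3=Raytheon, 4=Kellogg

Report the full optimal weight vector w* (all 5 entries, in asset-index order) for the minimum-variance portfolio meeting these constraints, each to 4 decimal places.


u=Σ⁻¹μ = [-0.3192  0.6003  2.2213  1.6389  1.4689]
v=Σ⁻¹𝟙 = [5.3178  14.3622  12.8856  17.8578  13.3499]
a=μᵀu=0.654172  b=𝟙ᵀu=5.610177  c=𝟙ᵀv=63.773331  D=ac−b²=10.244624
λ₁=(c·0.130−b)/D = (63.773331·0.130−5.610177)/10.244624 = 0.261635
λ₂=(a−b·0.130)/D = (0.654172−5.610177·0.130)/10.244624 = -0.007336
w* = 0.261635·u + -0.007336·v:
  w_0 = 0.261635·-0.3192 + -0.007336·5.3178 = -0.1225  (Boeing)
  w_1 = 0.261635·0.6003 + -0.007336·14.3622 = 0.0517  (Intel)
  w_2 = 0.261635·2.2213 + -0.007336·12.8856 = 0.4866  (Nike)
  w_3 = 0.261635·1.6389 + -0.007336·17.8578 = 0.2978  (Raytheon)
  w_4 = 0.261635·1.4689 + -0.007336·13.3499 = 0.2864  (Kellogg)
Σw_i=1.0000  μᵀw=0.1300
σ²=wᵀΣw=λ₁·μ_p+λ₂ = 0.261635·0.130 + -0.007336 = 0.026677 ≈ 0.0267

-0.1225  0.0517  0.4866  0.2978  0.2864


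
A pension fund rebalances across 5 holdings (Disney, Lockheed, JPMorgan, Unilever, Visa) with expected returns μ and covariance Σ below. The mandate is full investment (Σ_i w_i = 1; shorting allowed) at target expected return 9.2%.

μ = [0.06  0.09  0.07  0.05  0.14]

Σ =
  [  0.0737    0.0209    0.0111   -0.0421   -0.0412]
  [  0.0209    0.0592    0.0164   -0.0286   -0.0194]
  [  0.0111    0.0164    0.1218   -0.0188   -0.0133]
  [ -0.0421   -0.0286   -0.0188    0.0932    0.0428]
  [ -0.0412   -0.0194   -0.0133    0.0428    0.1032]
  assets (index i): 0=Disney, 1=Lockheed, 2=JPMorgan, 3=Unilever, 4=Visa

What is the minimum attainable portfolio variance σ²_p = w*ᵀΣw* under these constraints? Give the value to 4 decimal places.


g=Σ⁻¹μ = [2.0494  1.9123  0.5446  1.1894  2.1111]
h=Σ⁻¹𝟙 = [29.5205  21.5315  8.2349  24.8594  16.2742]
a=μᵀg=0.688226  b=𝟙ᵀg=7.806871  c=𝟙ᵀh=100.420540  D=ac−b²=8.164762
λ₁=(c·0.092−b)/D = (100.420540·0.092−7.806871)/8.164762 = 0.175366
λ₂=(a−b·0.092)/D = (0.688226−7.806871·0.092)/8.164762 = -0.003675
w* = 0.175366·g + -0.003675·h:
  w_0 = 0.175366·2.0494 + -0.003675·29.5205 = 0.2509  (Disney)
  w_1 = 0.175366·1.9123 + -0.003675·21.5315 = 0.2562  (Lockheed)
  w_2 = 0.175366·0.5446 + -0.003675·8.2349 = 0.0652  (JPMorgan)
  w_3 = 0.175366·1.1894 + -0.003675·24.8594 = 0.1172  (Unilever)
  w_4 = 0.175366·2.1111 + -0.003675·16.2742 = 0.3104  (Visa)
Σw_i=1.0000  μᵀw=0.0920
σ²=wᵀΣw=λ₁·μ_p+λ₂ = 0.175366·0.092 + -0.003675 = 0.012459 ≈ 0.0125

0.0125
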